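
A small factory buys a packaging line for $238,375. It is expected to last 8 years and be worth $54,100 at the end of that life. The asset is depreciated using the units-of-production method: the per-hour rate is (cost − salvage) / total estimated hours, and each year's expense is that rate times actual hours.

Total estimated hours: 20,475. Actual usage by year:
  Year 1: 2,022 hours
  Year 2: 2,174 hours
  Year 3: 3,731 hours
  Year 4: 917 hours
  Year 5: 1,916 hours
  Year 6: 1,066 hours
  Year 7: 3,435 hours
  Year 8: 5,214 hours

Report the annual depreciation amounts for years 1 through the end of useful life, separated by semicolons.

Depreciable base = $238,375 − $54,100 = $184,275.
Rate = $184,275 / 20,475 hours = $9 per hour.
Year 1: 2,022 × $9 = $18,198. Book value $220,177.
Year 2: 2,174 × $9 = $19,566. Book value $200,611.
Year 3: 3,731 × $9 = $33,579. Book value $167,032.
Year 4: 917 × $9 = $8,253. Book value $158,779.
Year 5: 1,916 × $9 = $17,244. Book value $141,535.
Year 6: 1,066 × $9 = $9,594. Book value $131,941.
Year 7: 3,435 × $9 = $30,915. Book value $101,026.
Year 8: 5,214 × $9 = $46,926. Book value $54,100.

$18,198; $19,566; $33,579; $8,253; $17,244; $9,594; $30,915; $46,926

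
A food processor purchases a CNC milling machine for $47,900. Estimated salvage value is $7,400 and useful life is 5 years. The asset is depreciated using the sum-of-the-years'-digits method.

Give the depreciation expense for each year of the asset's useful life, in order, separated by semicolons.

$13,500; $10,800; $8,100; $5,400; $2,700

Depreciable base = $47,900 − $7,400 = $40,500.
Sum of the years' digits = 5+4+3+2+1 = 15.
Year 1: $40,500 × 5/15 = $13,500. Book value $34,400.
Year 2: $40,500 × 4/15 = $10,800. Book value $23,600.
Year 3: $40,500 × 3/15 = $8,100. Book value $15,500.
Year 4: $40,500 × 2/15 = $5,400. Book value $10,100.
Year 5: $40,500 × 1/15 = $2,700. Book value $7,400.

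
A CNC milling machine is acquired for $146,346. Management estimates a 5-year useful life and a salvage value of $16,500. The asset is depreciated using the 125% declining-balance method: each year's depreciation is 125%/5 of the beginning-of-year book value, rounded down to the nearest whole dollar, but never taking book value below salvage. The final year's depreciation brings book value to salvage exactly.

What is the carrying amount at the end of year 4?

Depreciable base = $146,346 − $16,500 = $129,846.
Year 1: ⌊$146,346 × 125%/5⌋ = $36,586. Book value $109,760.
Year 2: ⌊$109,760 × 125%/5⌋ = $27,440. Book value $82,320.
Year 3: ⌊$82,320 × 125%/5⌋ = $20,580. Book value $61,740.
Year 4: ⌊$61,740 × 125%/5⌋ = $15,435. Book value $46,305.

$46,305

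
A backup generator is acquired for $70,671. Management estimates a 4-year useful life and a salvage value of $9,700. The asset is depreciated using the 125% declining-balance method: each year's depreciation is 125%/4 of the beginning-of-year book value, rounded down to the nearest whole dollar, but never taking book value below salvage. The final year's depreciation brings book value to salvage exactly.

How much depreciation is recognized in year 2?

Depreciable base = $70,671 − $9,700 = $60,971.
Year 1: ⌊$70,671 × 125%/4⌋ = $22,084. Book value $48,587.
Year 2: ⌊$48,587 × 125%/4⌋ = $15,183. Book value $33,404.

$15,183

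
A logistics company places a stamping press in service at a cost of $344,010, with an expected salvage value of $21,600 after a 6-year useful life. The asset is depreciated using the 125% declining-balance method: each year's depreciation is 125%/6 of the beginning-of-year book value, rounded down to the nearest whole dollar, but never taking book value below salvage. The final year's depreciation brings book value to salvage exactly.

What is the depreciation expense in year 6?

$85,377

Depreciable base = $344,010 − $21,600 = $322,410.
Year 1: ⌊$344,010 × 125%/6⌋ = $71,668. Book value $272,342.
Year 2: ⌊$272,342 × 125%/6⌋ = $56,737. Book value $215,605.
Year 3: ⌊$215,605 × 125%/6⌋ = $44,917. Book value $170,688.
Year 4: ⌊$170,688 × 125%/6⌋ = $35,560. Book value $135,128.
Year 5: ⌊$135,128 × 125%/6⌋ = $28,151. Book value $106,977.
Year 6 (final): $106,977 − $21,600 = $85,377. Book value $21,600.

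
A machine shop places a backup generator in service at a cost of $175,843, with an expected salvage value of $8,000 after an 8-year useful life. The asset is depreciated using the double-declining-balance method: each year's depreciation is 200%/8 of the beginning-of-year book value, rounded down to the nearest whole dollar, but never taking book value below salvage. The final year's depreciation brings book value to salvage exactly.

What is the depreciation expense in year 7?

Depreciable base = $175,843 − $8,000 = $167,843.
Year 1: ⌊$175,843 × 200%/8⌋ = $43,960. Book value $131,883.
Year 2: ⌊$131,883 × 200%/8⌋ = $32,970. Book value $98,913.
Year 3: ⌊$98,913 × 200%/8⌋ = $24,728. Book value $74,185.
Year 4: ⌊$74,185 × 200%/8⌋ = $18,546. Book value $55,639.
Year 5: ⌊$55,639 × 200%/8⌋ = $13,909. Book value $41,730.
Year 6: ⌊$41,730 × 200%/8⌋ = $10,432. Book value $31,298.
Year 7: ⌊$31,298 × 200%/8⌋ = $7,824. Book value $23,474.

$7,824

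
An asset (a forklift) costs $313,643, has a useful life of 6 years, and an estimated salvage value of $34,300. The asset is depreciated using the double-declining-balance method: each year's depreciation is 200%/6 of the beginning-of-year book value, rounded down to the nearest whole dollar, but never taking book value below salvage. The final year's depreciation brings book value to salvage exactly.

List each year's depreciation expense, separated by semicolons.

$104,547; $69,698; $46,466; $30,977; $20,651; $7,004

Depreciable base = $313,643 − $34,300 = $279,343.
Year 1: ⌊$313,643 × 200%/6⌋ = $104,547. Book value $209,096.
Year 2: ⌊$209,096 × 200%/6⌋ = $69,698. Book value $139,398.
Year 3: ⌊$139,398 × 200%/6⌋ = $46,466. Book value $92,932.
Year 4: ⌊$92,932 × 200%/6⌋ = $30,977. Book value $61,955.
Year 5: ⌊$61,955 × 200%/6⌋ = $20,651. Book value $41,304.
Year 6 (final): $41,304 − $34,300 = $7,004. Book value $34,300.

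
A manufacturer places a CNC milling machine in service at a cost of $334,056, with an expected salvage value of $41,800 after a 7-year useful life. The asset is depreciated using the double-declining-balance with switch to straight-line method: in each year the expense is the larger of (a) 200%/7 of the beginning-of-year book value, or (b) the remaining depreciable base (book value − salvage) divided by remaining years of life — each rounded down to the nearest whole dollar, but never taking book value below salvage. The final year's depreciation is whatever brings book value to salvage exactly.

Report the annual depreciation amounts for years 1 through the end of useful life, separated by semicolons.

$95,444; $68,174; $48,696; $34,783; $24,845; $17,746; $2,568

Depreciable base = $334,056 − $41,800 = $292,256.
Year 1: DB = ⌊$334,056 × 200%/7⌋ = $95,444; SL = ⌊$292,256/7⌋ = $41,750 → take DB $95,444. Book value $238,612.
Year 2: DB = ⌊$238,612 × 200%/7⌋ = $68,174; SL = ⌊$196,812/6⌋ = $32,802 → take DB $68,174. Book value $170,438.
Year 3: DB = ⌊$170,438 × 200%/7⌋ = $48,696; SL = ⌊$128,638/5⌋ = $25,727 → take DB $48,696. Book value $121,742.
Year 4: DB = ⌊$121,742 × 200%/7⌋ = $34,783; SL = ⌊$79,942/4⌋ = $19,985 → take DB $34,783. Book value $86,959.
Year 5: DB = ⌊$86,959 × 200%/7⌋ = $24,845; SL = ⌊$45,159/3⌋ = $15,053 → take DB $24,845. Book value $62,114.
Year 6: DB = ⌊$62,114 × 200%/7⌋ = $17,746; SL = ⌊$20,314/2⌋ = $10,157 → take DB $17,746. Book value $44,368.
Year 7 (final): $44,368 − $41,800 = $2,568. Book value $41,800.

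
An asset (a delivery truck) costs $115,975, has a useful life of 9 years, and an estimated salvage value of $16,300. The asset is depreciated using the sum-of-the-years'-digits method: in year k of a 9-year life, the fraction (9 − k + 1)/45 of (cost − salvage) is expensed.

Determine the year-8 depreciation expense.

$4,430

Depreciable base = $115,975 − $16,300 = $99,675.
Sum of the years' digits = 9+8+7+6+5+4+3+2+1 = 45.
Year 1: $99,675 × 9/45 = $19,935. Book value $96,040.
Year 2: $99,675 × 8/45 = $17,720. Book value $78,320.
Year 3: $99,675 × 7/45 = $15,505. Book value $62,815.
Year 4: $99,675 × 6/45 = $13,290. Book value $49,525.
Year 5: $99,675 × 5/45 = $11,075. Book value $38,450.
Year 6: $99,675 × 4/45 = $8,860. Book value $29,590.
Year 7: $99,675 × 3/45 = $6,645. Book value $22,945.
Year 8: $99,675 × 2/45 = $4,430. Book value $18,515.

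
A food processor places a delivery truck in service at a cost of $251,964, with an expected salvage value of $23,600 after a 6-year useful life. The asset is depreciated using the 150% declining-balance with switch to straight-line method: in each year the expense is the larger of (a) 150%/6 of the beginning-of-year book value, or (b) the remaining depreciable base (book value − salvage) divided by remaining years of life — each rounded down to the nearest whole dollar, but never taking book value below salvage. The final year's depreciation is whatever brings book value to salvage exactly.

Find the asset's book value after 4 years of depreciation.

Depreciable base = $251,964 − $23,600 = $228,364.
Year 1: DB = ⌊$251,964 × 150%/6⌋ = $62,991; SL = ⌊$228,364/6⌋ = $38,060 → take DB $62,991. Book value $188,973.
Year 2: DB = ⌊$188,973 × 150%/6⌋ = $47,243; SL = ⌊$165,373/5⌋ = $33,074 → take DB $47,243. Book value $141,730.
Year 3: DB = ⌊$141,730 × 150%/6⌋ = $35,432; SL = ⌊$118,130/4⌋ = $29,532 → take DB $35,432. Book value $106,298.
Year 4: DB = ⌊$106,298 × 150%/6⌋ = $26,574; SL = ⌊$82,698/3⌋ = $27,566 → take SL $27,566. Book value $78,732.

$78,732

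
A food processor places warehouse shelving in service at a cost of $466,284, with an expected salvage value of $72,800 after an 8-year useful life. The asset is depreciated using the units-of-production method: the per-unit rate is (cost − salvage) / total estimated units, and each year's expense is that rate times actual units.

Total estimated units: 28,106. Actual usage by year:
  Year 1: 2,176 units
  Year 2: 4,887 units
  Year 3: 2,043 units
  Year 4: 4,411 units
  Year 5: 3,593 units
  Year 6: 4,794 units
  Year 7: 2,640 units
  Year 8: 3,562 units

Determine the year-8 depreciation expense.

Depreciable base = $466,284 − $72,800 = $393,484.
Rate = $393,484 / 28,106 units = $14 per unit.
Year 1: 2,176 × $14 = $30,464. Book value $435,820.
Year 2: 4,887 × $14 = $68,418. Book value $367,402.
Year 3: 2,043 × $14 = $28,602. Book value $338,800.
Year 4: 4,411 × $14 = $61,754. Book value $277,046.
Year 5: 3,593 × $14 = $50,302. Book value $226,744.
Year 6: 4,794 × $14 = $67,116. Book value $159,628.
Year 7: 2,640 × $14 = $36,960. Book value $122,668.
Year 8: 3,562 × $14 = $49,868. Book value $72,800.

$49,868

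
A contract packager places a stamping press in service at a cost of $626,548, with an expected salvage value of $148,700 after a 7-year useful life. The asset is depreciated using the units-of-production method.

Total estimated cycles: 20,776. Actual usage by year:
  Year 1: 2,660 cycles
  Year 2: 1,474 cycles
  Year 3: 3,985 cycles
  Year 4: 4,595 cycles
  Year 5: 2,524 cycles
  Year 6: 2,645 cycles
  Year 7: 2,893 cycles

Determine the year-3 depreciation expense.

Depreciable base = $626,548 − $148,700 = $477,848.
Rate = $477,848 / 20,776 cycles = $23 per cycle.
Year 1: 2,660 × $23 = $61,180. Book value $565,368.
Year 2: 1,474 × $23 = $33,902. Book value $531,466.
Year 3: 3,985 × $23 = $91,655. Book value $439,811.

$91,655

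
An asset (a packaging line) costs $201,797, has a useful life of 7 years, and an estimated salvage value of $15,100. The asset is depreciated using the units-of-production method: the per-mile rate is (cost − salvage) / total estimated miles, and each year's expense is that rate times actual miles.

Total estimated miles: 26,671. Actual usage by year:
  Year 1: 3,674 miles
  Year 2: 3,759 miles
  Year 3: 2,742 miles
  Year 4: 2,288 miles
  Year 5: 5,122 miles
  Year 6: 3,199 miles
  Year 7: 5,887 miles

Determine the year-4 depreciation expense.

$16,016

Depreciable base = $201,797 − $15,100 = $186,697.
Rate = $186,697 / 26,671 miles = $7 per mile.
Year 1: 3,674 × $7 = $25,718. Book value $176,079.
Year 2: 3,759 × $7 = $26,313. Book value $149,766.
Year 3: 2,742 × $7 = $19,194. Book value $130,572.
Year 4: 2,288 × $7 = $16,016. Book value $114,556.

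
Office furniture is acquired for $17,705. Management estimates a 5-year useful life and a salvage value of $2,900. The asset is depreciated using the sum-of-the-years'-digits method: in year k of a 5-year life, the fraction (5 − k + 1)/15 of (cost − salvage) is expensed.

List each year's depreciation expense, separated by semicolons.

Depreciable base = $17,705 − $2,900 = $14,805.
Sum of the years' digits = 5+4+3+2+1 = 15.
Year 1: $14,805 × 5/15 = $4,935. Book value $12,770.
Year 2: $14,805 × 4/15 = $3,948. Book value $8,822.
Year 3: $14,805 × 3/15 = $2,961. Book value $5,861.
Year 4: $14,805 × 2/15 = $1,974. Book value $3,887.
Year 5: $14,805 × 1/15 = $987. Book value $2,900.

$4,935; $3,948; $2,961; $1,974; $987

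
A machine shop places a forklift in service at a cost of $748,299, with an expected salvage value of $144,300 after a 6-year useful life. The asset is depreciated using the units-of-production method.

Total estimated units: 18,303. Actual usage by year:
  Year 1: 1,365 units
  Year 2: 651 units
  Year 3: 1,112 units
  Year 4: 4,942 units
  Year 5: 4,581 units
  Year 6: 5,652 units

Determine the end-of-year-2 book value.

Depreciable base = $748,299 − $144,300 = $603,999.
Rate = $603,999 / 18,303 units = $33 per unit.
Year 1: 1,365 × $33 = $45,045. Book value $703,254.
Year 2: 651 × $33 = $21,483. Book value $681,771.

$681,771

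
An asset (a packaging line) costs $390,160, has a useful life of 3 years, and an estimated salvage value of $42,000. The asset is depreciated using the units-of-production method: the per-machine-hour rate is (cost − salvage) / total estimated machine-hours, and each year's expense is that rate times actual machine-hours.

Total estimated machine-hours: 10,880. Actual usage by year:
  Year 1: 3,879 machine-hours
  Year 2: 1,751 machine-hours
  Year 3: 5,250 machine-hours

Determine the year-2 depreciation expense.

Depreciable base = $390,160 − $42,000 = $348,160.
Rate = $348,160 / 10,880 machine-hours = $32 per machine-hour.
Year 1: 3,879 × $32 = $124,128. Book value $266,032.
Year 2: 1,751 × $32 = $56,032. Book value $210,000.

$56,032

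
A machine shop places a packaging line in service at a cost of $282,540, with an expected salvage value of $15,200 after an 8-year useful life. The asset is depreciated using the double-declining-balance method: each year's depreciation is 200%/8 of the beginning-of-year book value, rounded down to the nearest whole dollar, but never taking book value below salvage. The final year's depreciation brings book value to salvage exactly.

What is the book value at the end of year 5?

Depreciable base = $282,540 − $15,200 = $267,340.
Year 1: ⌊$282,540 × 200%/8⌋ = $70,635. Book value $211,905.
Year 2: ⌊$211,905 × 200%/8⌋ = $52,976. Book value $158,929.
Year 3: ⌊$158,929 × 200%/8⌋ = $39,732. Book value $119,197.
Year 4: ⌊$119,197 × 200%/8⌋ = $29,799. Book value $89,398.
Year 5: ⌊$89,398 × 200%/8⌋ = $22,349. Book value $67,049.

$67,049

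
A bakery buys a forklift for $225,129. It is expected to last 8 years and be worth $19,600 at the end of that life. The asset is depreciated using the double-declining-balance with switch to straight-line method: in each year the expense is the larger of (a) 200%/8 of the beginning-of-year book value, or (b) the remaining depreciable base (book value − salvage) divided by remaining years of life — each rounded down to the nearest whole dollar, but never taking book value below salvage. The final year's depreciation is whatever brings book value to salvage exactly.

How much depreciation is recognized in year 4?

$23,744

Depreciable base = $225,129 − $19,600 = $205,529.
Year 1: DB = ⌊$225,129 × 200%/8⌋ = $56,282; SL = ⌊$205,529/8⌋ = $25,691 → take DB $56,282. Book value $168,847.
Year 2: DB = ⌊$168,847 × 200%/8⌋ = $42,211; SL = ⌊$149,247/7⌋ = $21,321 → take DB $42,211. Book value $126,636.
Year 3: DB = ⌊$126,636 × 200%/8⌋ = $31,659; SL = ⌊$107,036/6⌋ = $17,839 → take DB $31,659. Book value $94,977.
Year 4: DB = ⌊$94,977 × 200%/8⌋ = $23,744; SL = ⌊$75,377/5⌋ = $15,075 → take DB $23,744. Book value $71,233.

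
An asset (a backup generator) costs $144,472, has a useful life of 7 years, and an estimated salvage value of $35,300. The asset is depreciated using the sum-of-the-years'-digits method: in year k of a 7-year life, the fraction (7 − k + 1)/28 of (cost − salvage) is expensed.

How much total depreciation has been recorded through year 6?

$105,273

Depreciable base = $144,472 − $35,300 = $109,172.
Sum of the years' digits = 7+6+5+4+3+2+1 = 28.
Year 1: $109,172 × 7/28 = $27,293. Book value $117,179.
Year 2: $109,172 × 6/28 = $23,394. Book value $93,785.
Year 3: $109,172 × 5/28 = $19,495. Book value $74,290.
Year 4: $109,172 × 4/28 = $15,596. Book value $58,694.
Year 5: $109,172 × 3/28 = $11,697. Book value $46,997.
Year 6: $109,172 × 2/28 = $7,798. Book value $39,199.
Accumulated through year 6 = $144,472 − $39,199 = $105,273.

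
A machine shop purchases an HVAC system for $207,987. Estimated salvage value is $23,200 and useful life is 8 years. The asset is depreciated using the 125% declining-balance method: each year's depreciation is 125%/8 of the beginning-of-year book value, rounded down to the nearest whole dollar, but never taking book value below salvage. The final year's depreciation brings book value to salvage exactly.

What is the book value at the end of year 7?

$63,321

Depreciable base = $207,987 − $23,200 = $184,787.
Year 1: ⌊$207,987 × 125%/8⌋ = $32,497. Book value $175,490.
Year 2: ⌊$175,490 × 125%/8⌋ = $27,420. Book value $148,070.
Year 3: ⌊$148,070 × 125%/8⌋ = $23,135. Book value $124,935.
Year 4: ⌊$124,935 × 125%/8⌋ = $19,521. Book value $105,414.
Year 5: ⌊$105,414 × 125%/8⌋ = $16,470. Book value $88,944.
Year 6: ⌊$88,944 × 125%/8⌋ = $13,897. Book value $75,047.
Year 7: ⌊$75,047 × 125%/8⌋ = $11,726. Book value $63,321.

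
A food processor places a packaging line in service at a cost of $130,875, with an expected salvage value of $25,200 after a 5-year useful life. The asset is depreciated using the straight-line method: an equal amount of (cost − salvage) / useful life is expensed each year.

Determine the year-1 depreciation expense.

Depreciable base = $130,875 − $25,200 = $105,675.
Annual expense = $105,675 / 5 = $21,135.

$21,135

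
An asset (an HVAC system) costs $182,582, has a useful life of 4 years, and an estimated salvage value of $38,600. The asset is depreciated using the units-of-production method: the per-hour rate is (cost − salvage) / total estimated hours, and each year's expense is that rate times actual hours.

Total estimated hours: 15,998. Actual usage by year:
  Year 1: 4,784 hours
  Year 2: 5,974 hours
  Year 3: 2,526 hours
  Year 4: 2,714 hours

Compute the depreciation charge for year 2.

Depreciable base = $182,582 − $38,600 = $143,982.
Rate = $143,982 / 15,998 hours = $9 per hour.
Year 1: 4,784 × $9 = $43,056. Book value $139,526.
Year 2: 5,974 × $9 = $53,766. Book value $85,760.

$53,766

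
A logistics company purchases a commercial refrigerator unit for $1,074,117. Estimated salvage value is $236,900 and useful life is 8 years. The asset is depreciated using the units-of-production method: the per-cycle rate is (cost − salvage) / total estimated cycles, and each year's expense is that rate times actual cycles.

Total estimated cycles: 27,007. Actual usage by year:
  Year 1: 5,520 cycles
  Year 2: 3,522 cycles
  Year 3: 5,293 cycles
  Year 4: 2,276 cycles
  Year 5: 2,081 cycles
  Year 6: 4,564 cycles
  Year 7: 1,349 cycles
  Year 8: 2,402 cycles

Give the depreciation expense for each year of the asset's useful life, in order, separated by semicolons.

Depreciable base = $1,074,117 − $236,900 = $837,217.
Rate = $837,217 / 27,007 cycles = $31 per cycle.
Year 1: 5,520 × $31 = $171,120. Book value $902,997.
Year 2: 3,522 × $31 = $109,182. Book value $793,815.
Year 3: 5,293 × $31 = $164,083. Book value $629,732.
Year 4: 2,276 × $31 = $70,556. Book value $559,176.
Year 5: 2,081 × $31 = $64,511. Book value $494,665.
Year 6: 4,564 × $31 = $141,484. Book value $353,181.
Year 7: 1,349 × $31 = $41,819. Book value $311,362.
Year 8: 2,402 × $31 = $74,462. Book value $236,900.

$171,120; $109,182; $164,083; $70,556; $64,511; $141,484; $41,819; $74,462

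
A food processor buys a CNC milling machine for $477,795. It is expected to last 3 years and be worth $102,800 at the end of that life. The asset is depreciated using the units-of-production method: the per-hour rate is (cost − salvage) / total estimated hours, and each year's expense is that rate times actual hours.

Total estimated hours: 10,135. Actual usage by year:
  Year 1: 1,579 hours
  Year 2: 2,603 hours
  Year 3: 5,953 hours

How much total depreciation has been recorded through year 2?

Depreciable base = $477,795 − $102,800 = $374,995.
Rate = $374,995 / 10,135 hours = $37 per hour.
Year 1: 1,579 × $37 = $58,423. Book value $419,372.
Year 2: 2,603 × $37 = $96,311. Book value $323,061.
Accumulated through year 2 = $477,795 − $323,061 = $154,734.

$154,734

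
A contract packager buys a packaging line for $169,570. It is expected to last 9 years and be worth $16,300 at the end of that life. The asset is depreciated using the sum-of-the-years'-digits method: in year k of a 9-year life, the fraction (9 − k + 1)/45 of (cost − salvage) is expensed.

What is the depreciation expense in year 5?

$17,030

Depreciable base = $169,570 − $16,300 = $153,270.
Sum of the years' digits = 9+8+7+6+5+4+3+2+1 = 45.
Year 1: $153,270 × 9/45 = $30,654. Book value $138,916.
Year 2: $153,270 × 8/45 = $27,248. Book value $111,668.
Year 3: $153,270 × 7/45 = $23,842. Book value $87,826.
Year 4: $153,270 × 6/45 = $20,436. Book value $67,390.
Year 5: $153,270 × 5/45 = $17,030. Book value $50,360.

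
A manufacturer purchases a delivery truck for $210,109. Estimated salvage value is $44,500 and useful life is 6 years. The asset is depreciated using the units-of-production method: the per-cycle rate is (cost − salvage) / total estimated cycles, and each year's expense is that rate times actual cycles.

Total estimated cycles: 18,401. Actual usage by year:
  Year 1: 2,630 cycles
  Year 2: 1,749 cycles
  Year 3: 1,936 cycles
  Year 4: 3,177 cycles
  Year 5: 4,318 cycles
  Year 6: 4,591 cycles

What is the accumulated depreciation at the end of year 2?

Depreciable base = $210,109 − $44,500 = $165,609.
Rate = $165,609 / 18,401 cycles = $9 per cycle.
Year 1: 2,630 × $9 = $23,670. Book value $186,439.
Year 2: 1,749 × $9 = $15,741. Book value $170,698.
Accumulated through year 2 = $210,109 − $170,698 = $39,411.

$39,411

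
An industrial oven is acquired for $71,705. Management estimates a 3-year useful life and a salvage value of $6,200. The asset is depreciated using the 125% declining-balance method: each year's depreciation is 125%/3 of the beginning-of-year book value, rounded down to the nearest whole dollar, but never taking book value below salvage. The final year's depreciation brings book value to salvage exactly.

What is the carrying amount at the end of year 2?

$24,400

Depreciable base = $71,705 − $6,200 = $65,505.
Year 1: ⌊$71,705 × 125%/3⌋ = $29,877. Book value $41,828.
Year 2: ⌊$41,828 × 125%/3⌋ = $17,428. Book value $24,400.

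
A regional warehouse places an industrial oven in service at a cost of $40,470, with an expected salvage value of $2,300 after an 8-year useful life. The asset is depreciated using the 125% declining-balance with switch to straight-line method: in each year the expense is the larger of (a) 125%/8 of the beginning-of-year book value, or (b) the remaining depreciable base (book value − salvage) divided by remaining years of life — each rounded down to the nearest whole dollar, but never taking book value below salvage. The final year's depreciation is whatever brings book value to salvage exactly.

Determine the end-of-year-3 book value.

Depreciable base = $40,470 − $2,300 = $38,170.
Year 1: DB = ⌊$40,470 × 125%/8⌋ = $6,323; SL = ⌊$38,170/8⌋ = $4,771 → take DB $6,323. Book value $34,147.
Year 2: DB = ⌊$34,147 × 125%/8⌋ = $5,335; SL = ⌊$31,847/7⌋ = $4,549 → take DB $5,335. Book value $28,812.
Year 3: DB = ⌊$28,812 × 125%/8⌋ = $4,501; SL = ⌊$26,512/6⌋ = $4,418 → take DB $4,501. Book value $24,311.

$24,311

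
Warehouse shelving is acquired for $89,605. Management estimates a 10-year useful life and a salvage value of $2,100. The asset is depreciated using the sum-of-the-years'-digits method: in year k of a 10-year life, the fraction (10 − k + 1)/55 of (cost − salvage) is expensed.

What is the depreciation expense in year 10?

Depreciable base = $89,605 − $2,100 = $87,505.
Sum of the years' digits = 10+9+8+7+6+5+4+3+2+1 = 55.
Year 1: $87,505 × 10/55 = $15,910. Book value $73,695.
Year 2: $87,505 × 9/55 = $14,319. Book value $59,376.
Year 3: $87,505 × 8/55 = $12,728. Book value $46,648.
Year 4: $87,505 × 7/55 = $11,137. Book value $35,511.
Year 5: $87,505 × 6/55 = $9,546. Book value $25,965.
Year 6: $87,505 × 5/55 = $7,955. Book value $18,010.
Year 7: $87,505 × 4/55 = $6,364. Book value $11,646.
Year 8: $87,505 × 3/55 = $4,773. Book value $6,873.
Year 9: $87,505 × 2/55 = $3,182. Book value $3,691.
Year 10: $87,505 × 1/55 = $1,591. Book value $2,100.

$1,591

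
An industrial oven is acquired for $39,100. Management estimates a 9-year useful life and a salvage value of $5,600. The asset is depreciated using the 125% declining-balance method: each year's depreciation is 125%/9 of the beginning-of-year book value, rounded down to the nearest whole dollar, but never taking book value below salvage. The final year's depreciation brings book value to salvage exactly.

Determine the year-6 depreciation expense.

Depreciable base = $39,100 − $5,600 = $33,500.
Year 1: ⌊$39,100 × 125%/9⌋ = $5,430. Book value $33,670.
Year 2: ⌊$33,670 × 125%/9⌋ = $4,676. Book value $28,994.
Year 3: ⌊$28,994 × 125%/9⌋ = $4,026. Book value $24,968.
Year 4: ⌊$24,968 × 125%/9⌋ = $3,467. Book value $21,501.
Year 5: ⌊$21,501 × 125%/9⌋ = $2,986. Book value $18,515.
Year 6: ⌊$18,515 × 125%/9⌋ = $2,571. Book value $15,944.

$2,571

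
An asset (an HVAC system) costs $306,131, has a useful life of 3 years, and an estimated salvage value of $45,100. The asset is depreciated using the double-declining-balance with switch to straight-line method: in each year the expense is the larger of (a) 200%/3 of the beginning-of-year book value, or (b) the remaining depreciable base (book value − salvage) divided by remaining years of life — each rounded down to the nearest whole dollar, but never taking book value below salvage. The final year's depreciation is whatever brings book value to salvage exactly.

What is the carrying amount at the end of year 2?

Depreciable base = $306,131 − $45,100 = $261,031.
Year 1: DB = ⌊$306,131 × 200%/3⌋ = $204,087; SL = ⌊$261,031/3⌋ = $87,010 → take DB $204,087. Book value $102,044.
Year 2: DB = ⌊$102,044 × 200%/3⌋ = $68,029; SL = ⌊$56,944/2⌋ = $28,472 → take DB $68,029, capped at $56,944. Book value $45,100.

$45,100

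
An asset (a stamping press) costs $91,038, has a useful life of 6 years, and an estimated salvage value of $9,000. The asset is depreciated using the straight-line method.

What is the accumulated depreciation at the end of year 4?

Depreciable base = $91,038 − $9,000 = $82,038.
Annual expense = $82,038 / 6 = $13,673.
End of year 1: book value $77,365.
End of year 2: book value $63,692.
End of year 3: book value $50,019.
End of year 4: book value $36,346.
Accumulated through year 4 = $91,038 − $36,346 = $54,692.

$54,692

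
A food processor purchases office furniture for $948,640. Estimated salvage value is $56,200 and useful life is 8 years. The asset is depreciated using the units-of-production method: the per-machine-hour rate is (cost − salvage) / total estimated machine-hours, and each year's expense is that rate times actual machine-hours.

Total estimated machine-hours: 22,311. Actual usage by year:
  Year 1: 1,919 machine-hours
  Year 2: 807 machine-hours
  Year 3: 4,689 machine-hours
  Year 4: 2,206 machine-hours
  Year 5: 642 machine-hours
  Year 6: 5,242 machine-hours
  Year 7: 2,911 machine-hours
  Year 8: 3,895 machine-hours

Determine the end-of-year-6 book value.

$328,440

Depreciable base = $948,640 − $56,200 = $892,440.
Rate = $892,440 / 22,311 machine-hours = $40 per machine-hour.
Year 1: 1,919 × $40 = $76,760. Book value $871,880.
Year 2: 807 × $40 = $32,280. Book value $839,600.
Year 3: 4,689 × $40 = $187,560. Book value $652,040.
Year 4: 2,206 × $40 = $88,240. Book value $563,800.
Year 5: 642 × $40 = $25,680. Book value $538,120.
Year 6: 5,242 × $40 = $209,680. Book value $328,440.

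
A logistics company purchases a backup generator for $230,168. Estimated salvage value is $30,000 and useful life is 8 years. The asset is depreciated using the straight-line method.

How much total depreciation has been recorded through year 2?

$50,042

Depreciable base = $230,168 − $30,000 = $200,168.
Annual expense = $200,168 / 8 = $25,021.
End of year 1: book value $205,147.
End of year 2: book value $180,126.
Accumulated through year 2 = $230,168 − $180,126 = $50,042.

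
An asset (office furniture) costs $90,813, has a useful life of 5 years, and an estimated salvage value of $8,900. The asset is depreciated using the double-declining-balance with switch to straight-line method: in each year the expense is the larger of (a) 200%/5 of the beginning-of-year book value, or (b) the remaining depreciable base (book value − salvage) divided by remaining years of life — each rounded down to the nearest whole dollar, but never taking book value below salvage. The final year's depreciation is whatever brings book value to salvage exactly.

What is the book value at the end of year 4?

$11,770

Depreciable base = $90,813 − $8,900 = $81,913.
Year 1: DB = ⌊$90,813 × 200%/5⌋ = $36,325; SL = ⌊$81,913/5⌋ = $16,382 → take DB $36,325. Book value $54,488.
Year 2: DB = ⌊$54,488 × 200%/5⌋ = $21,795; SL = ⌊$45,588/4⌋ = $11,397 → take DB $21,795. Book value $32,693.
Year 3: DB = ⌊$32,693 × 200%/5⌋ = $13,077; SL = ⌊$23,793/3⌋ = $7,931 → take DB $13,077. Book value $19,616.
Year 4: DB = ⌊$19,616 × 200%/5⌋ = $7,846; SL = ⌊$10,716/2⌋ = $5,358 → take DB $7,846. Book value $11,770.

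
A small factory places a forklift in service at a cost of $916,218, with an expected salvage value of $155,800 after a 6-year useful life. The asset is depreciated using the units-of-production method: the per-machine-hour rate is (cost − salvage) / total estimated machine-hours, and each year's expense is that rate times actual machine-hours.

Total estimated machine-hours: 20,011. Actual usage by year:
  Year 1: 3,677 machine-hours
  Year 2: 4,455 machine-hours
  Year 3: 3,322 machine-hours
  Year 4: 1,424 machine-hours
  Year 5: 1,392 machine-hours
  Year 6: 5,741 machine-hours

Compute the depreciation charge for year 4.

Depreciable base = $916,218 − $155,800 = $760,418.
Rate = $760,418 / 20,011 machine-hours = $38 per machine-hour.
Year 1: 3,677 × $38 = $139,726. Book value $776,492.
Year 2: 4,455 × $38 = $169,290. Book value $607,202.
Year 3: 3,322 × $38 = $126,236. Book value $480,966.
Year 4: 1,424 × $38 = $54,112. Book value $426,854.

$54,112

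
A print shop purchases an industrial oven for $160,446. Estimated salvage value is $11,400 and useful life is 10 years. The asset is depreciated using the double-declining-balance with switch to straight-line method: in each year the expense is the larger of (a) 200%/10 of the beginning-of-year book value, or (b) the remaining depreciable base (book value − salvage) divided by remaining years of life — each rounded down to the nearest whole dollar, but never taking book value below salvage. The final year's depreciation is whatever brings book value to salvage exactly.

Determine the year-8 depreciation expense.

Depreciable base = $160,446 − $11,400 = $149,046.
Year 1: DB = ⌊$160,446 × 200%/10⌋ = $32,089; SL = ⌊$149,046/10⌋ = $14,904 → take DB $32,089. Book value $128,357.
Year 2: DB = ⌊$128,357 × 200%/10⌋ = $25,671; SL = ⌊$116,957/9⌋ = $12,995 → take DB $25,671. Book value $102,686.
Year 3: DB = ⌊$102,686 × 200%/10⌋ = $20,537; SL = ⌊$91,286/8⌋ = $11,410 → take DB $20,537. Book value $82,149.
Year 4: DB = ⌊$82,149 × 200%/10⌋ = $16,429; SL = ⌊$70,749/7⌋ = $10,107 → take DB $16,429. Book value $65,720.
Year 5: DB = ⌊$65,720 × 200%/10⌋ = $13,144; SL = ⌊$54,320/6⌋ = $9,053 → take DB $13,144. Book value $52,576.
Year 6: DB = ⌊$52,576 × 200%/10⌋ = $10,515; SL = ⌊$41,176/5⌋ = $8,235 → take DB $10,515. Book value $42,061.
Year 7: DB = ⌊$42,061 × 200%/10⌋ = $8,412; SL = ⌊$30,661/4⌋ = $7,665 → take DB $8,412. Book value $33,649.
Year 8: DB = ⌊$33,649 × 200%/10⌋ = $6,729; SL = ⌊$22,249/3⌋ = $7,416 → take SL $7,416. Book value $26,233.

$7,416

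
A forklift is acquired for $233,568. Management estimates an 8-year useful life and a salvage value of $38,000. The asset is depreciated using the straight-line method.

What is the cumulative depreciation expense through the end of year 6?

$146,676

Depreciable base = $233,568 − $38,000 = $195,568.
Annual expense = $195,568 / 8 = $24,446.
End of year 1: book value $209,122.
End of year 2: book value $184,676.
End of year 3: book value $160,230.
End of year 4: book value $135,784.
End of year 5: book value $111,338.
End of year 6: book value $86,892.
Accumulated through year 6 = $233,568 − $86,892 = $146,676.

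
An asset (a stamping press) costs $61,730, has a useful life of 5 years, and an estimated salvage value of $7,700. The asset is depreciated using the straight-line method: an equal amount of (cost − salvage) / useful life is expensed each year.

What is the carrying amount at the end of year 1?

Depreciable base = $61,730 − $7,700 = $54,030.
Annual expense = $54,030 / 5 = $10,806.
End of year 1: book value $50,924.

$50,924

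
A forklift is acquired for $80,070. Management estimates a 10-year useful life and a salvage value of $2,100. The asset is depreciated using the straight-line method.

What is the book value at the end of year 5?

$41,085

Depreciable base = $80,070 − $2,100 = $77,970.
Annual expense = $77,970 / 10 = $7,797.
End of year 1: book value $72,273.
End of year 2: book value $64,476.
End of year 3: book value $56,679.
End of year 4: book value $48,882.
End of year 5: book value $41,085.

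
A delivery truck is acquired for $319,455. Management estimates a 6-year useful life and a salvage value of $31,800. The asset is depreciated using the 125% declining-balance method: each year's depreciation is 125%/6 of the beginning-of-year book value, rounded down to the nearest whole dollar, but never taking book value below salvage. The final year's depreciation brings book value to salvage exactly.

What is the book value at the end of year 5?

$99,341

Depreciable base = $319,455 − $31,800 = $287,655.
Year 1: ⌊$319,455 × 125%/6⌋ = $66,553. Book value $252,902.
Year 2: ⌊$252,902 × 125%/6⌋ = $52,687. Book value $200,215.
Year 3: ⌊$200,215 × 125%/6⌋ = $41,711. Book value $158,504.
Year 4: ⌊$158,504 × 125%/6⌋ = $33,021. Book value $125,483.
Year 5: ⌊$125,483 × 125%/6⌋ = $26,142. Book value $99,341.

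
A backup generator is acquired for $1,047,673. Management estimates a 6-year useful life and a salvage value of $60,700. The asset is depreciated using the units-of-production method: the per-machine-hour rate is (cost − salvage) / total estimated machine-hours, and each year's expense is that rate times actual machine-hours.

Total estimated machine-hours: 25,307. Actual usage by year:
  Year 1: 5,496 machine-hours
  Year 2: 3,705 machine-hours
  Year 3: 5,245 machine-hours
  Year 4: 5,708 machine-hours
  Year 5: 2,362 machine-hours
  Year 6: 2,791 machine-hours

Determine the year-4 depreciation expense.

$222,612

Depreciable base = $1,047,673 − $60,700 = $986,973.
Rate = $986,973 / 25,307 machine-hours = $39 per machine-hour.
Year 1: 5,496 × $39 = $214,344. Book value $833,329.
Year 2: 3,705 × $39 = $144,495. Book value $688,834.
Year 3: 5,245 × $39 = $204,555. Book value $484,279.
Year 4: 5,708 × $39 = $222,612. Book value $261,667.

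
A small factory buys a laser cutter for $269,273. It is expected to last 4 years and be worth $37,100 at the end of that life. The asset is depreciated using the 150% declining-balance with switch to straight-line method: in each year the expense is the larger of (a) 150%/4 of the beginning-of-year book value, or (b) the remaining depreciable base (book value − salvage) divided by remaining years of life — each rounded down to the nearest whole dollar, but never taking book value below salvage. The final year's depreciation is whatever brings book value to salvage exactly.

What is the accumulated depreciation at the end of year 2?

Depreciable base = $269,273 − $37,100 = $232,173.
Year 1: DB = ⌊$269,273 × 150%/4⌋ = $100,977; SL = ⌊$232,173/4⌋ = $58,043 → take DB $100,977. Book value $168,296.
Year 2: DB = ⌊$168,296 × 150%/4⌋ = $63,111; SL = ⌊$131,196/3⌋ = $43,732 → take DB $63,111. Book value $105,185.
Accumulated through year 2 = $269,273 − $105,185 = $164,088.

$164,088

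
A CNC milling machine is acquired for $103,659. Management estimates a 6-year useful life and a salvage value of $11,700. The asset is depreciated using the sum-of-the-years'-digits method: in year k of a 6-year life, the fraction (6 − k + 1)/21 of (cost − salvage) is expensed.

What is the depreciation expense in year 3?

$17,516

Depreciable base = $103,659 − $11,700 = $91,959.
Sum of the years' digits = 6+5+4+3+2+1 = 21.
Year 1: $91,959 × 6/21 = $26,274. Book value $77,385.
Year 2: $91,959 × 5/21 = $21,895. Book value $55,490.
Year 3: $91,959 × 4/21 = $17,516. Book value $37,974.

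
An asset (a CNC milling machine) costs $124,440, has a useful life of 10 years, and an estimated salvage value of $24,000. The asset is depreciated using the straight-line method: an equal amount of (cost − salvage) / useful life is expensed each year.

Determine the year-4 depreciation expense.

$10,044

Depreciable base = $124,440 − $24,000 = $100,440.
Annual expense = $100,440 / 10 = $10,044.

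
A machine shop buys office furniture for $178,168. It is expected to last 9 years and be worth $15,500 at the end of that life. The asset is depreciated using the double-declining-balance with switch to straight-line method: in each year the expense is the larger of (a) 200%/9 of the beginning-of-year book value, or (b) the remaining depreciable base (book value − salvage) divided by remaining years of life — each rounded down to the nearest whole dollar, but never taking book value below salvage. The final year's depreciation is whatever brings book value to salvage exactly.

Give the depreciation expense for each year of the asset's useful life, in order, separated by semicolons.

Depreciable base = $178,168 − $15,500 = $162,668.
Year 1: DB = ⌊$178,168 × 200%/9⌋ = $39,592; SL = ⌊$162,668/9⌋ = $18,074 → take DB $39,592. Book value $138,576.
Year 2: DB = ⌊$138,576 × 200%/9⌋ = $30,794; SL = ⌊$123,076/8⌋ = $15,384 → take DB $30,794. Book value $107,782.
Year 3: DB = ⌊$107,782 × 200%/9⌋ = $23,951; SL = ⌊$92,282/7⌋ = $13,183 → take DB $23,951. Book value $83,831.
Year 4: DB = ⌊$83,831 × 200%/9⌋ = $18,629; SL = ⌊$68,331/6⌋ = $11,388 → take DB $18,629. Book value $65,202.
Year 5: DB = ⌊$65,202 × 200%/9⌋ = $14,489; SL = ⌊$49,702/5⌋ = $9,940 → take DB $14,489. Book value $50,713.
Year 6: DB = ⌊$50,713 × 200%/9⌋ = $11,269; SL = ⌊$35,213/4⌋ = $8,803 → take DB $11,269. Book value $39,444.
Year 7: DB = ⌊$39,444 × 200%/9⌋ = $8,765; SL = ⌊$23,944/3⌋ = $7,981 → take DB $8,765. Book value $30,679.
Year 8: DB = ⌊$30,679 × 200%/9⌋ = $6,817; SL = ⌊$15,179/2⌋ = $7,589 → take SL $7,589. Book value $23,090.
Year 9 (final): $23,090 − $15,500 = $7,590. Book value $15,500.

$39,592; $30,794; $23,951; $18,629; $14,489; $11,269; $8,765; $7,589; $7,590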